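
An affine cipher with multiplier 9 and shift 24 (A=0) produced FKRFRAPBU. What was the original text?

The inverse of 9 mod 26 is 3, since 9·3=27≡1. Apply D(y)=3·(y−24) mod 26:
F(5): 3·(5−24)=-57≡21 → V
K(10): 3·(10−24)=-42≡10 → K
R(17): 3·(17−24)=-21≡5 → F
F(5): 3·(5−24)=-57≡21 → V
R(17): 3·(17−24)=-21≡5 → F
A(0): 3·(0−24)=-72≡6 → G
P(15): 3·(15−24)=-27≡25 → Z
B(1): 3·(1−24)=-69≡9 → J
U(20): 3·(20−24)=-12≡14 → O

VKFVFGZJO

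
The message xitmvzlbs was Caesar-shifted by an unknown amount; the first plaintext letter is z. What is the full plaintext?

zkvoxbndu

From the crib: x(23)−z(25)=-2≡24, so the shift is 24.
Subtract 24 from each ciphertext letter:
x(23): 23−24=-1≡25 → z
i(8): 8−24=-16≡10 → k
t(19): 19−24=-5≡21 → v
m(12): 12−24=-12≡14 → o
v(21): 21−24=-3≡23 → x
z(25): 25−24=1 → b
l(11): 11−24=-13≡13 → n
b(1): 1−24=-23≡3 → d
s(18): 18−24=-6≡20 → u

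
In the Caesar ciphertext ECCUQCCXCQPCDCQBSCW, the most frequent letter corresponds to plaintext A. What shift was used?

2

The most frequent ciphertext letter is C (appears 8 times).
C is position 2; A is position 0.
Shift = 2.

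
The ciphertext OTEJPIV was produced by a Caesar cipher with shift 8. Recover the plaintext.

GLWBHAN

O(14): 14−8=6 → G
T(19): 19−8=11 → L
E(4): 4−8=-4≡22 → W
J(9): 9−8=1 → B
P(15): 15−8=7 → H
I(8): 8−8=0 → A
V(21): 21−8=13 → N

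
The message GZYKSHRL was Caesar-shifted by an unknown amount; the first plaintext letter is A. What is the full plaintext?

From the crib: G(6)−A(0)=6, so the shift is 6.
Subtract 6 from each ciphertext letter:
G(6): 6−6=0 → A
Z(25): 25−6=19 → T
Y(24): 24−6=18 → S
K(10): 10−6=4 → E
S(18): 18−6=12 → M
H(7): 7−6=1 → B
R(17): 17−6=11 → L
L(11): 11−6=5 → F

ATSEMBLF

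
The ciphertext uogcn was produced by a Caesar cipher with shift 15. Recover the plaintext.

u(20): 20−15=5 → f
o(14): 14−15=-1≡25 → z
g(6): 6−15=-9≡17 → r
c(2): 2−15=-13≡13 → n
n(13): 13−15=-2≡24 → y

fzrny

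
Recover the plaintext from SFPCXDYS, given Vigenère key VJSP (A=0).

Repeat the key across the ciphertext: VJSPVJSP
S(18)−V(21): -3≡23 → X
F(5)−J(9): -4≡22 → W
P(15)−S(18): -3≡23 → X
C(2)−P(15): -13≡13 → N
X(23)−V(21): 2 → C
D(3)−J(9): -6≡20 → U
Y(24)−S(18): 6 → G
S(18)−P(15): 3 → D

XWXNCUGD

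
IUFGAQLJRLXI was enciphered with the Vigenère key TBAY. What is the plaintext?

PTFIHPLLYKXK

Repeat the key across the ciphertext: TBAYTBAYTBAY
I(8)−T(19): -11≡15 → P
U(20)−B(1): 19 → T
F(5)−A(0): 5 → F
G(6)−Y(24): -18≡8 → I
A(0)−T(19): -19≡7 → H
Q(16)−B(1): 15 → P
L(11)−A(0): 11 → L
J(9)−Y(24): -15≡11 → L
R(17)−T(19): -2≡24 → Y
L(11)−B(1): 10 → K
X(23)−A(0): 23 → X
I(8)−Y(24): -16≡10 → K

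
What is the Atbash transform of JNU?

QMF

J(9) → Q(16)
N(13) → M(12)
U(20) → F(5)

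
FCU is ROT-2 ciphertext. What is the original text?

DAS

F(5): 5−2=3 → D
C(2): 2−2=0 → A
U(20): 20−2=18 → S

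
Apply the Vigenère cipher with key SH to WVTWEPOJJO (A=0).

OCLDWWGQBV

Repeat the key across the message: SHSHSHSHSH
W(22)+S(18): 40≡14 → O
V(21)+H(7): 28≡2 → C
T(19)+S(18): 37≡11 → L
W(22)+H(7): 29≡3 → D
E(4)+S(18): 22 → W
P(15)+H(7): 22 → W
O(14)+S(18): 32≡6 → G
J(9)+H(7): 16 → Q
J(9)+S(18): 27≡1 → B
O(14)+H(7): 21 → V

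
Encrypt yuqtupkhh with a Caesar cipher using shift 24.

wsorsniff

y(24): 24+24=48≡22 → w
u(20): 20+24=44≡18 → s
q(16): 16+24=40≡14 → o
t(19): 19+24=43≡17 → r
u(20): 20+24=44≡18 → s
p(15): 15+24=39≡13 → n
k(10): 10+24=34≡8 → i
h(7): 7+24=31≡5 → f
h(7): 7+24=31≡5 → f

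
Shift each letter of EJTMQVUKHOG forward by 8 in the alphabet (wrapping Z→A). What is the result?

MRBUYDCSPWO

E(4): 4+8=12 → M
J(9): 9+8=17 → R
T(19): 19+8=27≡1 → B
M(12): 12+8=20 → U
Q(16): 16+8=24 → Y
V(21): 21+8=29≡3 → D
U(20): 20+8=28≡2 → C
K(10): 10+8=18 → S
H(7): 7+8=15 → P
O(14): 14+8=22 → W
G(6): 6+8=14 → O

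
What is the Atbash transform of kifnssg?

prumhht

k(10) → p(15)
i(8) → r(17)
f(5) → u(20)
n(13) → m(12)
s(18) → h(7)
s(18) → h(7)
g(6) → t(19)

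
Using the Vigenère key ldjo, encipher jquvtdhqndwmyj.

Repeat the key across the message: ldjoldjoldjold
j(9)+l(11): 20 → u
q(16)+d(3): 19 → t
u(20)+j(9): 29≡3 → d
v(21)+o(14): 35≡9 → j
t(19)+l(11): 30≡4 → e
d(3)+d(3): 6 → g
h(7)+j(9): 16 → q
q(16)+o(14): 30≡4 → e
n(13)+l(11): 24 → y
d(3)+d(3): 6 → g
w(22)+j(9): 31≡5 → f
m(12)+o(14): 26≡0 → a
y(24)+l(11): 35≡9 → j
j(9)+d(3): 12 → m

utdjegqeygfajm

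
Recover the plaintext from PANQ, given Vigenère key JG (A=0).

GUEK

Repeat the key across the ciphertext: JGJG
P(15)−J(9): 6 → G
A(0)−G(6): -6≡20 → U
N(13)−J(9): 4 → E
Q(16)−G(6): 10 → K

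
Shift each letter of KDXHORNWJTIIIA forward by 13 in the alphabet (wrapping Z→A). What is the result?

K(10): 10+13=23 → X
D(3): 3+13=16 → Q
X(23): 23+13=36≡10 → K
H(7): 7+13=20 → U
O(14): 14+13=27≡1 → B
R(17): 17+13=30≡4 → E
N(13): 13+13=26≡0 → A
W(22): 22+13=35≡9 → J
J(9): 9+13=22 → W
T(19): 19+13=32≡6 → G
I(8): 8+13=21 → V
I(8): 8+13=21 → V
I(8): 8+13=21 → V
A(0): 0+13=13 → N

XQKUBEAJWGVVVN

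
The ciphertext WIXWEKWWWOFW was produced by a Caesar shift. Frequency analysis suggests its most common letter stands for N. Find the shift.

9

The most frequent ciphertext letter is W (appears 6 times).
W is position 22; N is position 13.
Shift = 9.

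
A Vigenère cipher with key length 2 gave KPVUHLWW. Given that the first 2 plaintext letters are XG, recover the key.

Subtract each crib letter from the matching ciphertext letter (mod 26):
K(10)−X(23)=-13≡13 → N
P(15)−G(6)=9 → J

NJ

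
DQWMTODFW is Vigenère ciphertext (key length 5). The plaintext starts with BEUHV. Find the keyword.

CMCFY

Subtract each crib letter from the matching ciphertext letter (mod 26):
D(3)−B(1)=2 → C
Q(16)−E(4)=12 → M
W(22)−U(20)=2 → C
M(12)−H(7)=5 → F
T(19)−V(21)=-2≡24 → Y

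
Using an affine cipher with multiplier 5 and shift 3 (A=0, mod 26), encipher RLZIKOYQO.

KGYRBVTFV

R(17): 5·17+3=88≡10 → K
L(11): 5·11+3=58≡6 → G
Z(25): 5·25+3=128≡24 → Y
I(8): 5·8+3=43≡17 → R
K(10): 5·10+3=53≡1 → B
O(14): 5·14+3=73≡21 → V
Y(24): 5·24+3=123≡19 → T
Q(16): 5·16+3=83≡5 → F
O(14): 5·14+3=73≡21 → V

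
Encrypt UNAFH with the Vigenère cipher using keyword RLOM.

Repeat the key across the message: RLOMR
U(20)+R(17): 37≡11 → L
N(13)+L(11): 24 → Y
A(0)+O(14): 14 → O
F(5)+M(12): 17 → R
H(7)+R(17): 24 → Y

LYORY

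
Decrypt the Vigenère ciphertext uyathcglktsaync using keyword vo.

Repeat the key across the ciphertext: vovovovovovovov
u(20)−v(21): -1≡25 → z
y(24)−o(14): 10 → k
a(0)−v(21): -21≡5 → f
t(19)−o(14): 5 → f
h(7)−v(21): -14≡12 → m
c(2)−o(14): -12≡14 → o
g(6)−v(21): -15≡11 → l
l(11)−o(14): -3≡23 → x
k(10)−v(21): -11≡15 → p
t(19)−o(14): 5 → f
s(18)−v(21): -3≡23 → x
a(0)−o(14): -14≡12 → m
y(24)−v(21): 3 → d
n(13)−o(14): -1≡25 → z
c(2)−v(21): -19≡7 → h

zkffmolxpfxmdzh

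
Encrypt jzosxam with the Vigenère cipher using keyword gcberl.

pbpwols

Repeat the key across the message: gcberlg
j(9)+g(6): 15 → p
z(25)+c(2): 27≡1 → b
o(14)+b(1): 15 → p
s(18)+e(4): 22 → w
x(23)+r(17): 40≡14 → o
a(0)+l(11): 11 → l
m(12)+g(6): 18 → s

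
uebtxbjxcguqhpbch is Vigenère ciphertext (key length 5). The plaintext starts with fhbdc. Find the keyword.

Subtract each crib letter from the matching ciphertext letter (mod 26):
u(20)−f(5)=15 → p
e(4)−h(7)=-3≡23 → x
b(1)−b(1)=0 → a
t(19)−d(3)=16 → q
x(23)−c(2)=21 → v

pxaqv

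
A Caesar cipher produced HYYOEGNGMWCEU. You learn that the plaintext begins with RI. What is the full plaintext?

From the crib: H(7)−R(17)=-10≡16, so the shift is 16.
Subtract 16 from each ciphertext letter:
H(7): 7−16=-9≡17 → R
Y(24): 24−16=8 → I
Y(24): 24−16=8 → I
O(14): 14−16=-2≡24 → Y
E(4): 4−16=-12≡14 → O
G(6): 6−16=-10≡16 → Q
N(13): 13−16=-3≡23 → X
G(6): 6−16=-10≡16 → Q
M(12): 12−16=-4≡22 → W
W(22): 22−16=6 → G
C(2): 2−16=-14≡12 → M
E(4): 4−16=-12≡14 → O
U(20): 20−16=4 → E

RIIYOQXQWGMOE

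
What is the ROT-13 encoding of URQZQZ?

HEDMDM

U(20): 20+13=33≡7 → H
R(17): 17+13=30≡4 → E
Q(16): 16+13=29≡3 → D
Z(25): 25+13=38≡12 → M
Q(16): 16+13=29≡3 → D
Z(25): 25+13=38≡12 → M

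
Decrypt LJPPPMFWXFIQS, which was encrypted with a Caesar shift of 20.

L(11): 11−20=-9≡17 → R
J(9): 9−20=-11≡15 → P
P(15): 15−20=-5≡21 → V
P(15): 15−20=-5≡21 → V
P(15): 15−20=-5≡21 → V
M(12): 12−20=-8≡18 → S
F(5): 5−20=-15≡11 → L
W(22): 22−20=2 → C
X(23): 23−20=3 → D
F(5): 5−20=-15≡11 → L
I(8): 8−20=-12≡14 → O
Q(16): 16−20=-4≡22 → W
S(18): 18−20=-2≡24 → Y

RPVVVSLCDLOWY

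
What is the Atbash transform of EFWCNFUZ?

VUDXMUFA

E(4) → V(21)
F(5) → U(20)
W(22) → D(3)
C(2) → X(23)
N(13) → M(12)
F(5) → U(20)
U(20) → F(5)
Z(25) → A(0)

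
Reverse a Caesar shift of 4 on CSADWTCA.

C(2): 2−4=-2≡24 → Y
S(18): 18−4=14 → O
A(0): 0−4=-4≡22 → W
D(3): 3−4=-1≡25 → Z
W(22): 22−4=18 → S
T(19): 19−4=15 → P
C(2): 2−4=-2≡24 → Y
A(0): 0−4=-4≡22 → W

YOWZSPYW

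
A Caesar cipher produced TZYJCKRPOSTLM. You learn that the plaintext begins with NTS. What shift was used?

6

From the crib: T(19)−N(13)=6, so the shift is 6.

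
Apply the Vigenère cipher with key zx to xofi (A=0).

wlef

Repeat the key across the message: zxzx
x(23)+z(25): 48≡22 → w
o(14)+x(23): 37≡11 → l
f(5)+z(25): 30≡4 → e
i(8)+x(23): 31≡5 → f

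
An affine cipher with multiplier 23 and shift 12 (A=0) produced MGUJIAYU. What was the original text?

ACGBKEWG

The inverse of 23 mod 26 is 17, since 23·17=391≡1. Apply D(y)=17·(y−12) mod 26:
M(12): 17·(12−12)=0 → A
G(6): 17·(6−12)=-102≡2 → C
U(20): 17·(20−12)=136≡6 → G
J(9): 17·(9−12)=-51≡1 → B
I(8): 17·(8−12)=-68≡10 → K
A(0): 17·(0−12)=-204≡4 → E
Y(24): 17·(24−12)=204≡22 → W
U(20): 17·(20−12)=136≡6 → G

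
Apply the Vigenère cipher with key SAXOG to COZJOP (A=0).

UOWXUH

Repeat the key across the message: SAXOGS
C(2)+S(18): 20 → U
O(14)+A(0): 14 → O
Z(25)+X(23): 48≡22 → W
J(9)+O(14): 23 → X
O(14)+G(6): 20 → U
P(15)+S(18): 33≡7 → H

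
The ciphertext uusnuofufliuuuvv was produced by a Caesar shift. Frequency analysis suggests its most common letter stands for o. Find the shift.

The most frequent ciphertext letter is u (appears 7 times).
u is position 20; o is position 14.
Shift = 6.

6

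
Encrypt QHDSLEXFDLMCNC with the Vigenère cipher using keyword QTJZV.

Repeat the key across the message: QTJZVQTJZVQTJZ
Q(16)+Q(16): 32≡6 → G
H(7)+T(19): 26≡0 → A
D(3)+J(9): 12 → M
S(18)+Z(25): 43≡17 → R
L(11)+V(21): 32≡6 → G
E(4)+Q(16): 20 → U
X(23)+T(19): 42≡16 → Q
F(5)+J(9): 14 → O
D(3)+Z(25): 28≡2 → C
L(11)+V(21): 32≡6 → G
M(12)+Q(16): 28≡2 → C
C(2)+T(19): 21 → V
N(13)+J(9): 22 → W
C(2)+Z(25): 27≡1 → B

GAMRGUQOCGCVWB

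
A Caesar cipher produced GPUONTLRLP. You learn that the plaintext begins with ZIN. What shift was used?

7

From the crib: G(6)−Z(25)=-19≡7, so the shift is 7.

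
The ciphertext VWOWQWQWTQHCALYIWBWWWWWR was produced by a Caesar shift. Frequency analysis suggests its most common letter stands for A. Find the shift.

22

The most frequent ciphertext letter is W (appears 10 times).
W is position 22; A is position 0.
Shift = 22.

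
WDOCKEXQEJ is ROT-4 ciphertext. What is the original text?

SZKYGATMAF

W(22): 22−4=18 → S
D(3): 3−4=-1≡25 → Z
O(14): 14−4=10 → K
C(2): 2−4=-2≡24 → Y
K(10): 10−4=6 → G
E(4): 4−4=0 → A
X(23): 23−4=19 → T
Q(16): 16−4=12 → M
E(4): 4−4=0 → A
J(9): 9−4=5 → F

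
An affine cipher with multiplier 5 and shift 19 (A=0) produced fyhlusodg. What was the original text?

sbiovfzcn

The inverse of 5 mod 26 is 21, since 5·21=105≡1. Apply D(y)=21·(y−19) mod 26:
f(5): 21·(5−19)=-294≡18 → s
y(24): 21·(24−19)=105≡1 → b
h(7): 21·(7−19)=-252≡8 → i
l(11): 21·(11−19)=-168≡14 → o
u(20): 21·(20−19)=21 → v
s(18): 21·(18−19)=-21≡5 → f
o(14): 21·(14−19)=-105≡25 → z
d(3): 21·(3−19)=-336≡2 → c
g(6): 21·(6−19)=-273≡13 → n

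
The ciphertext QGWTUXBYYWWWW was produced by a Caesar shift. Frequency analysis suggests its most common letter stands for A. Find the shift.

The most frequent ciphertext letter is W (appears 5 times).
W is position 22; A is position 0.
Shift = 22.

22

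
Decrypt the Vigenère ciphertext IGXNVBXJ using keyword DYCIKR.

FIVFLKUL

Repeat the key across the ciphertext: DYCIKRDY
I(8)−D(3): 5 → F
G(6)−Y(24): -18≡8 → I
X(23)−C(2): 21 → V
N(13)−I(8): 5 → F
V(21)−K(10): 11 → L
B(1)−R(17): -16≡10 → K
X(23)−D(3): 20 → U
J(9)−Y(24): -15≡11 → L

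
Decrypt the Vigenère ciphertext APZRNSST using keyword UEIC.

Repeat the key across the ciphertext: UEICUEIC
A(0)−U(20): -20≡6 → G
P(15)−E(4): 11 → L
Z(25)−I(8): 17 → R
R(17)−C(2): 15 → P
N(13)−U(20): -7≡19 → T
S(18)−E(4): 14 → O
S(18)−I(8): 10 → K
T(19)−C(2): 17 → R

GLRPTOKR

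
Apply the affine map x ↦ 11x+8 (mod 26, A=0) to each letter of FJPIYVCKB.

LDRSMFEOT

F(5): 11·5+8=63≡11 → L
J(9): 11·9+8=107≡3 → D
P(15): 11·15+8=173≡17 → R
I(8): 11·8+8=96≡18 → S
Y(24): 11·24+8=272≡12 → M
V(21): 11·21+8=239≡5 → F
C(2): 11·2+8=30≡4 → E
K(10): 11·10+8=118≡14 → O
B(1): 11·1+8=19 → T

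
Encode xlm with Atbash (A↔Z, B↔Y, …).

x(23) → c(2)
l(11) → o(14)
m(12) → n(13)

con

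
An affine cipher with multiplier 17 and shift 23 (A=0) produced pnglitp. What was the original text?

yezktmy

The inverse of 17 mod 26 is 23, since 17·23=391≡1. Apply D(y)=23·(y−23) mod 26:
p(15): 23·(15−23)=-184≡24 → y
n(13): 23·(13−23)=-230≡4 → e
g(6): 23·(6−23)=-391≡25 → z
l(11): 23·(11−23)=-276≡10 → k
i(8): 23·(8−23)=-345≡19 → t
t(19): 23·(19−23)=-92≡12 → m
p(15): 23·(15−23)=-184≡24 → y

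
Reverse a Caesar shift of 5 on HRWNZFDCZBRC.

H(7): 7−5=2 → C
R(17): 17−5=12 → M
W(22): 22−5=17 → R
N(13): 13−5=8 → I
Z(25): 25−5=20 → U
F(5): 5−5=0 → A
D(3): 3−5=-2≡24 → Y
C(2): 2−5=-3≡23 → X
Z(25): 25−5=20 → U
B(1): 1−5=-4≡22 → W
R(17): 17−5=12 → M
C(2): 2−5=-3≡23 → X

CMRIUAYXUWMX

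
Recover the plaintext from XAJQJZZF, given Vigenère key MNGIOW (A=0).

LNDIVDNS

Repeat the key across the ciphertext: MNGIOWMN
X(23)−M(12): 11 → L
A(0)−N(13): -13≡13 → N
J(9)−G(6): 3 → D
Q(16)−I(8): 8 → I
J(9)−O(14): -5≡21 → V
Z(25)−W(22): 3 → D
Z(25)−M(12): 13 → N
F(5)−N(13): -8≡18 → S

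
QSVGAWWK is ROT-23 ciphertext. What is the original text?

Q(16): 16−23=-7≡19 → T
S(18): 18−23=-5≡21 → V
V(21): 21−23=-2≡24 → Y
G(6): 6−23=-17≡9 → J
A(0): 0−23=-23≡3 → D
W(22): 22−23=-1≡25 → Z
W(22): 22−23=-1≡25 → Z
K(10): 10−23=-13≡13 → N

TVYJDZZN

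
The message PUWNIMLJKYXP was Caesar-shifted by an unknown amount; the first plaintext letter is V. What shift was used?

20

From the crib: P(15)−V(21)=-6≡20, so the shift is 20.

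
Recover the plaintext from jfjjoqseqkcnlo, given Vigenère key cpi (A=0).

hqbhziqpiinfjz

Repeat the key across the ciphertext: cpicpicpicpicp
j(9)−c(2): 7 → h
f(5)−p(15): -10≡16 → q
j(9)−i(8): 1 → b
j(9)−c(2): 7 → h
o(14)−p(15): -1≡25 → z
q(16)−i(8): 8 → i
s(18)−c(2): 16 → q
e(4)−p(15): -11≡15 → p
q(16)−i(8): 8 → i
k(10)−c(2): 8 → i
c(2)−p(15): -13≡13 → n
n(13)−i(8): 5 → f
l(11)−c(2): 9 → j
o(14)−p(15): -1≡25 → z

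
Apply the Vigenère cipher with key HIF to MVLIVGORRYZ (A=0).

Repeat the key across the message: HIFHIFHIFHI
M(12)+H(7): 19 → T
V(21)+I(8): 29≡3 → D
L(11)+F(5): 16 → Q
I(8)+H(7): 15 → P
V(21)+I(8): 29≡3 → D
G(6)+F(5): 11 → L
O(14)+H(7): 21 → V
R(17)+I(8): 25 → Z
R(17)+F(5): 22 → W
Y(24)+H(7): 31≡5 → F
Z(25)+I(8): 33≡7 → H

TDQPDLVZWFH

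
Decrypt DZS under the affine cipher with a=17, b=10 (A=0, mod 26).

VHC

The inverse of 17 mod 26 is 23, since 17·23=391≡1. Apply D(y)=23·(y−10) mod 26:
D(3): 23·(3−10)=-161≡21 → V
Z(25): 23·(25−10)=345≡7 → H
S(18): 23·(18−10)=184≡2 → C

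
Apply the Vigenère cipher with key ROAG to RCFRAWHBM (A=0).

IQFXRKHHD

Repeat the key across the message: ROAGROAGR
R(17)+R(17): 34≡8 → I
C(2)+O(14): 16 → Q
F(5)+A(0): 5 → F
R(17)+G(6): 23 → X
A(0)+R(17): 17 → R
W(22)+O(14): 36≡10 → K
H(7)+A(0): 7 → H
B(1)+G(6): 7 → H
M(12)+R(17): 29≡3 → D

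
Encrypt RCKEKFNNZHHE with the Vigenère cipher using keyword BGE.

SIOFQJOTDINI

Repeat the key across the message: BGEBGEBGEBGE
R(17)+B(1): 18 → S
C(2)+G(6): 8 → I
K(10)+E(4): 14 → O
E(4)+B(1): 5 → F
K(10)+G(6): 16 → Q
F(5)+E(4): 9 → J
N(13)+B(1): 14 → O
N(13)+G(6): 19 → T
Z(25)+E(4): 29≡3 → D
H(7)+B(1): 8 → I
H(7)+G(6): 13 → N
E(4)+E(4): 8 → I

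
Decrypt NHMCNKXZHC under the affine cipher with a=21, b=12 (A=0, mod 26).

The inverse of 21 mod 26 is 5, since 21·5=105≡1. Apply D(y)=5·(y−12) mod 26:
N(13): 5·(13−12)=5 → F
H(7): 5·(7−12)=-25≡1 → B
M(12): 5·(12−12)=0 → A
C(2): 5·(2−12)=-50≡2 → C
N(13): 5·(13−12)=5 → F
K(10): 5·(10−12)=-10≡16 → Q
X(23): 5·(23−12)=55≡3 → D
Z(25): 5·(25−12)=65≡13 → N
H(7): 5·(7−12)=-25≡1 → B
C(2): 5·(2−12)=-50≡2 → C

FBACFQDNBC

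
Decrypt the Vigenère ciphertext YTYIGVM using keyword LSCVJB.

NBWNXUB

Repeat the key across the ciphertext: LSCVJBL
Y(24)−L(11): 13 → N
T(19)−S(18): 1 → B
Y(24)−C(2): 22 → W
I(8)−V(21): -13≡13 → N
G(6)−J(9): -3≡23 → X
V(21)−B(1): 20 → U
M(12)−L(11): 1 → B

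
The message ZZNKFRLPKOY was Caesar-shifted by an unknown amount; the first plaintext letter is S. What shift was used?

From the crib: Z(25)−S(18)=7, so the shift is 7.

7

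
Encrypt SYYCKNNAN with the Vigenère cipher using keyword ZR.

Repeat the key across the message: ZRZRZRZRZ
S(18)+Z(25): 43≡17 → R
Y(24)+R(17): 41≡15 → P
Y(24)+Z(25): 49≡23 → X
C(2)+R(17): 19 → T
K(10)+Z(25): 35≡9 → J
N(13)+R(17): 30≡4 → E
N(13)+Z(25): 38≡12 → M
A(0)+R(17): 17 → R
N(13)+Z(25): 38≡12 → M

RPXTJEMRM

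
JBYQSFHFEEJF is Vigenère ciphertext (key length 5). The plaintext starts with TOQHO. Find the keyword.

Subtract each crib letter from the matching ciphertext letter (mod 26):
J(9)−T(19)=-10≡16 → Q
B(1)−O(14)=-13≡13 → N
Y(24)−Q(16)=8 → I
Q(16)−H(7)=9 → J
S(18)−O(14)=4 → E

QNIJE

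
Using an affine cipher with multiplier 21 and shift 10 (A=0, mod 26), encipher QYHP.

Q(16): 21·16+10=346≡8 → I
Y(24): 21·24+10=514≡20 → U
H(7): 21·7+10=157≡1 → B
P(15): 21·15+10=325≡13 → N

IUBN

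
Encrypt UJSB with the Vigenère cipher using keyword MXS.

GGKN

Repeat the key across the message: MXSM
U(20)+M(12): 32≡6 → G
J(9)+X(23): 32≡6 → G
S(18)+S(18): 36≡10 → K
B(1)+M(12): 13 → N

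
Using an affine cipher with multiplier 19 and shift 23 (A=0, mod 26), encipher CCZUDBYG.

C(2): 19·2+23=61≡9 → J
C(2): 19·2+23=61≡9 → J
Z(25): 19·25+23=498≡4 → E
U(20): 19·20+23=403≡13 → N
D(3): 19·3+23=80≡2 → C
B(1): 19·1+23=42≡16 → Q
Y(24): 19·24+23=479≡11 → L
G(6): 19·6+23=137≡7 → H

JJENCQLH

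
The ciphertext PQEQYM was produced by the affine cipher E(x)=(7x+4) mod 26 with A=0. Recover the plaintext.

JYAYOQ

The inverse of 7 mod 26 is 15, since 7·15=105≡1. Apply D(y)=15·(y−4) mod 26:
P(15): 15·(15−4)=165≡9 → J
Q(16): 15·(16−4)=180≡24 → Y
E(4): 15·(4−4)=0 → A
Q(16): 15·(16−4)=180≡24 → Y
Y(24): 15·(24−4)=300≡14 → O
M(12): 15·(12−4)=120≡16 → Q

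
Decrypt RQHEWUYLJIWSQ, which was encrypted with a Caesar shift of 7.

R(17): 17−7=10 → K
Q(16): 16−7=9 → J
H(7): 7−7=0 → A
E(4): 4−7=-3≡23 → X
W(22): 22−7=15 → P
U(20): 20−7=13 → N
Y(24): 24−7=17 → R
L(11): 11−7=4 → E
J(9): 9−7=2 → C
I(8): 8−7=1 → B
W(22): 22−7=15 → P
S(18): 18−7=11 → L
Q(16): 16−7=9 → J

KJAXPNRECBPLJ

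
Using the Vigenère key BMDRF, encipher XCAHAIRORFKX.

YODYFJDRIKLJ

Repeat the key across the message: BMDRFBMDRFBM
X(23)+B(1): 24 → Y
C(2)+M(12): 14 → O
A(0)+D(3): 3 → D
H(7)+R(17): 24 → Y
A(0)+F(5): 5 → F
I(8)+B(1): 9 → J
R(17)+M(12): 29≡3 → D
O(14)+D(3): 17 → R
R(17)+R(17): 34≡8 → I
F(5)+F(5): 10 → K
K(10)+B(1): 11 → L
X(23)+M(12): 35≡9 → J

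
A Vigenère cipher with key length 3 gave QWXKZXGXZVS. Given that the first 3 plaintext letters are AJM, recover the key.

Subtract each crib letter from the matching ciphertext letter (mod 26):
Q(16)−A(0)=16 → Q
W(22)−J(9)=13 → N
X(23)−M(12)=11 → L

QNL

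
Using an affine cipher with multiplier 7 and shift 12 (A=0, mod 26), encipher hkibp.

jeqtn

h(7): 7·7+12=61≡9 → j
k(10): 7·10+12=82≡4 → e
i(8): 7·8+12=68≡16 → q
b(1): 7·1+12=19 → t
p(15): 7·15+12=117≡13 → n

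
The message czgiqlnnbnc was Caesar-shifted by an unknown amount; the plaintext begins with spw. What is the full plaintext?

spwygbddrds

From the crib: c(2)−s(18)=-16≡10, so the shift is 10.
Subtract 10 from each ciphertext letter:
c(2): 2−10=-8≡18 → s
z(25): 25−10=15 → p
g(6): 6−10=-4≡22 → w
i(8): 8−10=-2≡24 → y
q(16): 16−10=6 → g
l(11): 11−10=1 → b
n(13): 13−10=3 → d
n(13): 13−10=3 → d
b(1): 1−10=-9≡17 → r
n(13): 13−10=3 → d
c(2): 2−10=-8≡18 → s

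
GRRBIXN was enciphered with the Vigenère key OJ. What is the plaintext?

Repeat the key across the ciphertext: OJOJOJO
G(6)−O(14): -8≡18 → S
R(17)−J(9): 8 → I
R(17)−O(14): 3 → D
B(1)−J(9): -8≡18 → S
I(8)−O(14): -6≡20 → U
X(23)−J(9): 14 → O
N(13)−O(14): -1≡25 → Z

SIDSUOZ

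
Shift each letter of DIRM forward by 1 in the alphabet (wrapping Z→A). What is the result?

EJSN

D(3): 3+1=4 → E
I(8): 8+1=9 → J
R(17): 17+1=18 → S
M(12): 12+1=13 → N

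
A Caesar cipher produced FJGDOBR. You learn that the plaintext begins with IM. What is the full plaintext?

From the crib: F(5)−I(8)=-3≡23, so the shift is 23.
Subtract 23 from each ciphertext letter:
F(5): 5−23=-18≡8 → I
J(9): 9−23=-14≡12 → M
G(6): 6−23=-17≡9 → J
D(3): 3−23=-20≡6 → G
O(14): 14−23=-9≡17 → R
B(1): 1−23=-22≡4 → E
R(17): 17−23=-6≡20 → U

IMJGREU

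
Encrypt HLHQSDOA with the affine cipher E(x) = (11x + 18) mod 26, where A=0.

H(7): 11·7+18=95≡17 → R
L(11): 11·11+18=139≡9 → J
H(7): 11·7+18=95≡17 → R
Q(16): 11·16+18=194≡12 → M
S(18): 11·18+18=216≡8 → I
D(3): 11·3+18=51≡25 → Z
O(14): 11·14+18=172≡16 → Q
A(0): 11·0+18=18 → S

RJRMIZQS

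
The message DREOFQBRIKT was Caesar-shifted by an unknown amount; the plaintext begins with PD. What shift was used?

14

From the crib: D(3)−P(15)=-12≡14, so the shift is 14.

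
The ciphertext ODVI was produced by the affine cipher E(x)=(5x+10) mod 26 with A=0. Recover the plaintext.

The inverse of 5 mod 26 is 21, since 5·21=105≡1. Apply D(y)=21·(y−10) mod 26:
O(14): 21·(14−10)=84≡6 → G
D(3): 21·(3−10)=-147≡9 → J
V(21): 21·(21−10)=231≡23 → X
I(8): 21·(8−10)=-42≡10 → K

GJXK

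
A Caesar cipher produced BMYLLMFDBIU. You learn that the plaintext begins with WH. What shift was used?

5

From the crib: B(1)−W(22)=-21≡5, so the shift is 5.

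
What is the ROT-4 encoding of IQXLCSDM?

MUBPGWHQ

I(8): 8+4=12 → M
Q(16): 16+4=20 → U
X(23): 23+4=27≡1 → B
L(11): 11+4=15 → P
C(2): 2+4=6 → G
S(18): 18+4=22 → W
D(3): 3+4=7 → H
M(12): 12+4=16 → Q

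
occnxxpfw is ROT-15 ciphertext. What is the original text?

o(14): 14−15=-1≡25 → z
c(2): 2−15=-13≡13 → n
c(2): 2−15=-13≡13 → n
n(13): 13−15=-2≡24 → y
x(23): 23−15=8 → i
x(23): 23−15=8 → i
p(15): 15−15=0 → a
f(5): 5−15=-10≡16 → q
w(22): 22−15=7 → h

znnyiiaqh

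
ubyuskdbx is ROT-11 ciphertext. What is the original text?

jqnjhzsqm

u(20): 20−11=9 → j
b(1): 1−11=-10≡16 → q
y(24): 24−11=13 → n
u(20): 20−11=9 → j
s(18): 18−11=7 → h
k(10): 10−11=-1≡25 → z
d(3): 3−11=-8≡18 → s
b(1): 1−11=-10≡16 → q
x(23): 23−11=12 → m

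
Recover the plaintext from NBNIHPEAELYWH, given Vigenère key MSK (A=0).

BJDWPFSIUZGMV

Repeat the key across the ciphertext: MSKMSKMSKMSKM
N(13)−M(12): 1 → B
B(1)−S(18): -17≡9 → J
N(13)−K(10): 3 → D
I(8)−M(12): -4≡22 → W
H(7)−S(18): -11≡15 → P
P(15)−K(10): 5 → F
E(4)−M(12): -8≡18 → S
A(0)−S(18): -18≡8 → I
E(4)−K(10): -6≡20 → U
L(11)−M(12): -1≡25 → Z
Y(24)−S(18): 6 → G
W(22)−K(10): 12 → M
H(7)−M(12): -5≡21 → V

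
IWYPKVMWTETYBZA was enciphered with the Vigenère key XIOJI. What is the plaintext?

Repeat the key across the ciphertext: XIOJIXIOJIXIOJI
I(8)−X(23): -15≡11 → L
W(22)−I(8): 14 → O
Y(24)−O(14): 10 → K
P(15)−J(9): 6 → G
K(10)−I(8): 2 → C
V(21)−X(23): -2≡24 → Y
M(12)−I(8): 4 → E
W(22)−O(14): 8 → I
T(19)−J(9): 10 → K
E(4)−I(8): -4≡22 → W
T(19)−X(23): -4≡22 → W
Y(24)−I(8): 16 → Q
B(1)−O(14): -13≡13 → N
Z(25)−J(9): 16 → Q
A(0)−I(8): -8≡18 → S

LOKGCYEIKWWQNQS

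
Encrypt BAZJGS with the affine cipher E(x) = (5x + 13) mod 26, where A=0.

B(1): 5·1+13=18 → S
A(0): 5·0+13=13 → N
Z(25): 5·25+13=138≡8 → I
J(9): 5·9+13=58≡6 → G
G(6): 5·6+13=43≡17 → R
S(18): 5·18+13=103≡25 → Z

SNIGRZ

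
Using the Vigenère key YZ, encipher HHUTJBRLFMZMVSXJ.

FGSSHAPKDLXLTRVI

Repeat the key across the message: YZYZYZYZYZYZYZYZ
H(7)+Y(24): 31≡5 → F
H(7)+Z(25): 32≡6 → G
U(20)+Y(24): 44≡18 → S
T(19)+Z(25): 44≡18 → S
J(9)+Y(24): 33≡7 → H
B(1)+Z(25): 26≡0 → A
R(17)+Y(24): 41≡15 → P
L(11)+Z(25): 36≡10 → K
F(5)+Y(24): 29≡3 → D
M(12)+Z(25): 37≡11 → L
Z(25)+Y(24): 49≡23 → X
M(12)+Z(25): 37≡11 → L
V(21)+Y(24): 45≡19 → T
S(18)+Z(25): 43≡17 → R
X(23)+Y(24): 47≡21 → V
J(9)+Z(25): 34≡8 → I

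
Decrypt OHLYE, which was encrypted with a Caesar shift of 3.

O(14): 14−3=11 → L
H(7): 7−3=4 → E
L(11): 11−3=8 → I
Y(24): 24−3=21 → V
E(4): 4−3=1 → B

LEIVB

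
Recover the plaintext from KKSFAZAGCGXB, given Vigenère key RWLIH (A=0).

TOHXTIEVUZGF

Repeat the key across the ciphertext: RWLIHRWLIHRW
K(10)−R(17): -7≡19 → T
K(10)−W(22): -12≡14 → O
S(18)−L(11): 7 → H
F(5)−I(8): -3≡23 → X
A(0)−H(7): -7≡19 → T
Z(25)−R(17): 8 → I
A(0)−W(22): -22≡4 → E
G(6)−L(11): -5≡21 → V
C(2)−I(8): -6≡20 → U
G(6)−H(7): -1≡25 → Z
X(23)−R(17): 6 → G
B(1)−W(22): -21≡5 → F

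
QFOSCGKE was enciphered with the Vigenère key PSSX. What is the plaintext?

BNWVNOSH

Repeat the key across the ciphertext: PSSXPSSX
Q(16)−P(15): 1 → B
F(5)−S(18): -13≡13 → N
O(14)−S(18): -4≡22 → W
S(18)−X(23): -5≡21 → V
C(2)−P(15): -13≡13 → N
G(6)−S(18): -12≡14 → O
K(10)−S(18): -8≡18 → S
E(4)−X(23): -19≡7 → H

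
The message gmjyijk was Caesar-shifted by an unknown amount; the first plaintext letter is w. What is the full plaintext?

From the crib: g(6)−w(22)=-16≡10, so the shift is 10.
Subtract 10 from each ciphertext letter:
g(6): 6−10=-4≡22 → w
m(12): 12−10=2 → c
j(9): 9−10=-1≡25 → z
y(24): 24−10=14 → o
i(8): 8−10=-2≡24 → y
j(9): 9−10=-1≡25 → z
k(10): 10−10=0 → a

wczoyza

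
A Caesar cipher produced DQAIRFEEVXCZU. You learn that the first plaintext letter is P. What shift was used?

From the crib: D(3)−P(15)=-12≡14, so the shift is 14.

14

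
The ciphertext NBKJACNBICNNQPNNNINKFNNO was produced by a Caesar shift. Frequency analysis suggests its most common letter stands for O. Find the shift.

The most frequent ciphertext letter is N (appears 10 times).
N is position 13; O is position 14.
Shift = -1≡25.

25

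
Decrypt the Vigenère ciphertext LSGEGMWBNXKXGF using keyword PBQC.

WRQCRLGZYWUVRE

Repeat the key across the ciphertext: PBQCPBQCPBQCPB
L(11)−P(15): -4≡22 → W
S(18)−B(1): 17 → R
G(6)−Q(16): -10≡16 → Q
E(4)−C(2): 2 → C
G(6)−P(15): -9≡17 → R
M(12)−B(1): 11 → L
W(22)−Q(16): 6 → G
B(1)−C(2): -1≡25 → Z
N(13)−P(15): -2≡24 → Y
X(23)−B(1): 22 → W
K(10)−Q(16): -6≡20 → U
X(23)−C(2): 21 → V
G(6)−P(15): -9≡17 → R
F(5)−B(1): 4 → E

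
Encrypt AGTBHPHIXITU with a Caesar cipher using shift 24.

A(0): 0+24=24 → Y
G(6): 6+24=30≡4 → E
T(19): 19+24=43≡17 → R
B(1): 1+24=25 → Z
H(7): 7+24=31≡5 → F
P(15): 15+24=39≡13 → N
H(7): 7+24=31≡5 → F
I(8): 8+24=32≡6 → G
X(23): 23+24=47≡21 → V
I(8): 8+24=32≡6 → G
T(19): 19+24=43≡17 → R
U(20): 20+24=44≡18 → S

YERZFNFGVGRS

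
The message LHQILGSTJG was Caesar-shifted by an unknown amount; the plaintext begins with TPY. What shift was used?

18

From the crib: L(11)−T(19)=-8≡18, so the shift is 18.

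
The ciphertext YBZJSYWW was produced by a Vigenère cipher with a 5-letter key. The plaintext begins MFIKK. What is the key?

MWRZI

Subtract each crib letter from the matching ciphertext letter (mod 26):
Y(24)−M(12)=12 → M
B(1)−F(5)=-4≡22 → W
Z(25)−I(8)=17 → R
J(9)−K(10)=-1≡25 → Z
S(18)−K(10)=8 → I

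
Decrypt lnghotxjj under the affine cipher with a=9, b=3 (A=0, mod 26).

yejmhwiss

The inverse of 9 mod 26 is 3, since 9·3=27≡1. Apply D(y)=3·(y−3) mod 26:
l(11): 3·(11−3)=24 → y
n(13): 3·(13−3)=30≡4 → e
g(6): 3·(6−3)=9 → j
h(7): 3·(7−3)=12 → m
o(14): 3·(14−3)=33≡7 → h
t(19): 3·(19−3)=48≡22 → w
x(23): 3·(23−3)=60≡8 → i
j(9): 3·(9−3)=18 → s
j(9): 3·(9−3)=18 → s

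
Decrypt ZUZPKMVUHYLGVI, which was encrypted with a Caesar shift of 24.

BWBRMOXWJANIXK

Z(25): 25−24=1 → B
U(20): 20−24=-4≡22 → W
Z(25): 25−24=1 → B
P(15): 15−24=-9≡17 → R
K(10): 10−24=-14≡12 → M
M(12): 12−24=-12≡14 → O
V(21): 21−24=-3≡23 → X
U(20): 20−24=-4≡22 → W
H(7): 7−24=-17≡9 → J
Y(24): 24−24=0 → A
L(11): 11−24=-13≡13 → N
G(6): 6−24=-18≡8 → I
V(21): 21−24=-3≡23 → X
I(8): 8−24=-16≡10 → K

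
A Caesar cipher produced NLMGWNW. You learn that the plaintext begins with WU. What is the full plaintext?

WUVPFWF

From the crib: N(13)−W(22)=-9≡17, so the shift is 17.
Subtract 17 from each ciphertext letter:
N(13): 13−17=-4≡22 → W
L(11): 11−17=-6≡20 → U
M(12): 12−17=-5≡21 → V
G(6): 6−17=-11≡15 → P
W(22): 22−17=5 → F
N(13): 13−17=-4≡22 → W
W(22): 22−17=5 → F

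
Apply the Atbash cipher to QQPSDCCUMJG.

Q(16) → J(9)
Q(16) → J(9)
P(15) → K(10)
S(18) → H(7)
D(3) → W(22)
C(2) → X(23)
C(2) → X(23)
U(20) → F(5)
M(12) → N(13)
J(9) → Q(16)
G(6) → T(19)

JJKHWXXFNQT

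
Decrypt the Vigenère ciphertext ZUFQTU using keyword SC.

HSNOBS

Repeat the key across the ciphertext: SCSCSC
Z(25)−S(18): 7 → H
U(20)−C(2): 18 → S
F(5)−S(18): -13≡13 → N
Q(16)−C(2): 14 → O
T(19)−S(18): 1 → B
U(20)−C(2): 18 → S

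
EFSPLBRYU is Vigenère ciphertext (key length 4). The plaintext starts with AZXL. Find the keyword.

Subtract each crib letter from the matching ciphertext letter (mod 26):
E(4)−A(0)=4 → E
F(5)−Z(25)=-20≡6 → G
S(18)−X(23)=-5≡21 → V
P(15)−L(11)=4 → E

EGVE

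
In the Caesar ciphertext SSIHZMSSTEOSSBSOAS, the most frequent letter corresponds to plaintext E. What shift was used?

14

The most frequent ciphertext letter is S (appears 8 times).
S is position 18; E is position 4.
Shift = 14.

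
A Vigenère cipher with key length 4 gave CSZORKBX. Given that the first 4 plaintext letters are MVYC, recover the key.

QXBM

Subtract each crib letter from the matching ciphertext letter (mod 26):
C(2)−M(12)=-10≡16 → Q
S(18)−V(21)=-3≡23 → X
Z(25)−Y(24)=1 → B
O(14)−C(2)=12 → M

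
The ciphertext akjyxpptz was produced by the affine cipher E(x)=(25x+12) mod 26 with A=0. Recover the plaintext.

mcdopxxtn

The inverse of 25 mod 26 is 25, since 25·25=625≡1. Apply D(y)=25·(y−12) mod 26:
a(0): 25·(0−12)=-300≡12 → m
k(10): 25·(10−12)=-50≡2 → c
j(9): 25·(9−12)=-75≡3 → d
y(24): 25·(24−12)=300≡14 → o
x(23): 25·(23−12)=275≡15 → p
p(15): 25·(15−12)=75≡23 → x
p(15): 25·(15−12)=75≡23 → x
t(19): 25·(19−12)=175≡19 → t
z(25): 25·(25−12)=325≡13 → n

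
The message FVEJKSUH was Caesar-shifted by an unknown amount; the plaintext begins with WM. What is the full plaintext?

From the crib: F(5)−W(22)=-17≡9, so the shift is 9.
Subtract 9 from each ciphertext letter:
F(5): 5−9=-4≡22 → W
V(21): 21−9=12 → M
E(4): 4−9=-5≡21 → V
J(9): 9−9=0 → A
K(10): 10−9=1 → B
S(18): 18−9=9 → J
U(20): 20−9=11 → L
H(7): 7−9=-2≡24 → Y

WMVABJLY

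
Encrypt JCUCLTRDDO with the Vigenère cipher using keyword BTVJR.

KVPLCUKYMF

Repeat the key across the message: BTVJRBTVJR
J(9)+B(1): 10 → K
C(2)+T(19): 21 → V
U(20)+V(21): 41≡15 → P
C(2)+J(9): 11 → L
L(11)+R(17): 28≡2 → C
T(19)+B(1): 20 → U
R(17)+T(19): 36≡10 → K
D(3)+V(21): 24 → Y
D(3)+J(9): 12 → M
O(14)+R(17): 31≡5 → F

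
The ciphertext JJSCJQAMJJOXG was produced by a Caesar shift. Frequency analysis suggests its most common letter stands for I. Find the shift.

1

The most frequent ciphertext letter is J (appears 5 times).
J is position 9; I is position 8.
Shift = 1.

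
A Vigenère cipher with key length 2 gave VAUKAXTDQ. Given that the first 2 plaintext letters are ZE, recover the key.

Subtract each crib letter from the matching ciphertext letter (mod 26):
V(21)−Z(25)=-4≡22 → W
A(0)−E(4)=-4≡22 → W

WW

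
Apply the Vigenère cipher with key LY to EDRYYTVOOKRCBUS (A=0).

Repeat the key across the message: LYLYLYLYLYLYLYL
E(4)+L(11): 15 → P
D(3)+Y(24): 27≡1 → B
R(17)+L(11): 28≡2 → C
Y(24)+Y(24): 48≡22 → W
Y(24)+L(11): 35≡9 → J
T(19)+Y(24): 43≡17 → R
V(21)+L(11): 32≡6 → G
O(14)+Y(24): 38≡12 → M
O(14)+L(11): 25 → Z
K(10)+Y(24): 34≡8 → I
R(17)+L(11): 28≡2 → C
C(2)+Y(24): 26≡0 → A
B(1)+L(11): 12 → M
U(20)+Y(24): 44≡18 → S
S(18)+L(11): 29≡3 → D

PBCWJRGMZICAMSD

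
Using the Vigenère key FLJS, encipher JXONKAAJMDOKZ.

OIXFPLJBROXCE

Repeat the key across the message: FLJSFLJSFLJSF
J(9)+F(5): 14 → O
X(23)+L(11): 34≡8 → I
O(14)+J(9): 23 → X
N(13)+S(18): 31≡5 → F
K(10)+F(5): 15 → P
A(0)+L(11): 11 → L
A(0)+J(9): 9 → J
J(9)+S(18): 27≡1 → B
M(12)+F(5): 17 → R
D(3)+L(11): 14 → O
O(14)+J(9): 23 → X
K(10)+S(18): 28≡2 → C
Z(25)+F(5): 30≡4 → E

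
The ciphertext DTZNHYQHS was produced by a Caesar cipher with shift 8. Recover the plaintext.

D(3): 3−8=-5≡21 → V
T(19): 19−8=11 → L
Z(25): 25−8=17 → R
N(13): 13−8=5 → F
H(7): 7−8=-1≡25 → Z
Y(24): 24−8=16 → Q
Q(16): 16−8=8 → I
H(7): 7−8=-1≡25 → Z
S(18): 18−8=10 → K

VLRFZQIZK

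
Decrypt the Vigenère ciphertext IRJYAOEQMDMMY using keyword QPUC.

SCPWKZKOWOSKI

Repeat the key across the ciphertext: QPUCQPUCQPUCQ
I(8)−Q(16): -8≡18 → S
R(17)−P(15): 2 → C
J(9)−U(20): -11≡15 → P
Y(24)−C(2): 22 → W
A(0)−Q(16): -16≡10 → K
O(14)−P(15): -1≡25 → Z
E(4)−U(20): -16≡10 → K
Q(16)−C(2): 14 → O
M(12)−Q(16): -4≡22 → W
D(3)−P(15): -12≡14 → O
M(12)−U(20): -8≡18 → S
M(12)−C(2): 10 → K
Y(24)−Q(16): 8 → I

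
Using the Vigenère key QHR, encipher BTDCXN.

Repeat the key across the message: QHRQHR
B(1)+Q(16): 17 → R
T(19)+H(7): 26≡0 → A
D(3)+R(17): 20 → U
C(2)+Q(16): 18 → S
X(23)+H(7): 30≡4 → E
N(13)+R(17): 30≡4 → E

RAUSEE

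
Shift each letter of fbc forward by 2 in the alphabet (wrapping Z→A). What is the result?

hde

f(5): 5+2=7 → h
b(1): 1+2=3 → d
c(2): 2+2=4 → e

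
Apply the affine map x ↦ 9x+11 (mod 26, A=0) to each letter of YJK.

TOX

Y(24): 9·24+11=227≡19 → T
J(9): 9·9+11=92≡14 → O
K(10): 9·10+11=101≡23 → X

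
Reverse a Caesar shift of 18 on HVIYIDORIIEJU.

H(7): 7−18=-11≡15 → P
V(21): 21−18=3 → D
I(8): 8−18=-10≡16 → Q
Y(24): 24−18=6 → G
I(8): 8−18=-10≡16 → Q
D(3): 3−18=-15≡11 → L
O(14): 14−18=-4≡22 → W
R(17): 17−18=-1≡25 → Z
I(8): 8−18=-10≡16 → Q
I(8): 8−18=-10≡16 → Q
E(4): 4−18=-14≡12 → M
J(9): 9−18=-9≡17 → R
U(20): 20−18=2 → C

PDQGQLWZQQMRC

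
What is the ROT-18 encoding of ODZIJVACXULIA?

O(14): 14+18=32≡6 → G
D(3): 3+18=21 → V
Z(25): 25+18=43≡17 → R
I(8): 8+18=26≡0 → A
J(9): 9+18=27≡1 → B
V(21): 21+18=39≡13 → N
A(0): 0+18=18 → S
C(2): 2+18=20 → U
X(23): 23+18=41≡15 → P
U(20): 20+18=38≡12 → M
L(11): 11+18=29≡3 → D
I(8): 8+18=26≡0 → A
A(0): 0+18=18 → S

GVRABNSUPMDAS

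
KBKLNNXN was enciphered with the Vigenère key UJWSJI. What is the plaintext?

QSOTEFDE

Repeat the key across the ciphertext: UJWSJIUJ
K(10)−U(20): -10≡16 → Q
B(1)−J(9): -8≡18 → S
K(10)−W(22): -12≡14 → O
L(11)−S(18): -7≡19 → T
N(13)−J(9): 4 → E
N(13)−I(8): 5 → F
X(23)−U(20): 3 → D
N(13)−J(9): 4 → E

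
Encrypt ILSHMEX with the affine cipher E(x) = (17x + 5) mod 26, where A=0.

LKZUBVG

I(8): 17·8+5=141≡11 → L
L(11): 17·11+5=192≡10 → K
S(18): 17·18+5=311≡25 → Z
H(7): 17·7+5=124≡20 → U
M(12): 17·12+5=209≡1 → B
E(4): 17·4+5=73≡21 → V
X(23): 17·23+5=396≡6 → G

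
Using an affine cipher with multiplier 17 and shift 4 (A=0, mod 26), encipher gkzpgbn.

csnzcvr

g(6): 17·6+4=106≡2 → c
k(10): 17·10+4=174≡18 → s
z(25): 17·25+4=429≡13 → n
p(15): 17·15+4=259≡25 → z
g(6): 17·6+4=106≡2 → c
b(1): 17·1+4=21 → v
n(13): 17·13+4=225≡17 → r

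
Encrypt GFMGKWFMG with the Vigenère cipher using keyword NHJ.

TMVTRFSTP

Repeat the key across the message: NHJNHJNHJ
G(6)+N(13): 19 → T
F(5)+H(7): 12 → M
M(12)+J(9): 21 → V
G(6)+N(13): 19 → T
K(10)+H(7): 17 → R
W(22)+J(9): 31≡5 → F
F(5)+N(13): 18 → S
M(12)+H(7): 19 → T
G(6)+J(9): 15 → P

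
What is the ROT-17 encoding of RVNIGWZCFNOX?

R(17): 17+17=34≡8 → I
V(21): 21+17=38≡12 → M
N(13): 13+17=30≡4 → E
I(8): 8+17=25 → Z
G(6): 6+17=23 → X
W(22): 22+17=39≡13 → N
Z(25): 25+17=42≡16 → Q
C(2): 2+17=19 → T
F(5): 5+17=22 → W
N(13): 13+17=30≡4 → E
O(14): 14+17=31≡5 → F
X(23): 23+17=40≡14 → O

IMEZXNQTWEFO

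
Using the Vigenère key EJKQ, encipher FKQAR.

JTAQV

Repeat the key across the message: EJKQE
F(5)+E(4): 9 → J
K(10)+J(9): 19 → T
Q(16)+K(10): 26≡0 → A
A(0)+Q(16): 16 → Q
R(17)+E(4): 21 → V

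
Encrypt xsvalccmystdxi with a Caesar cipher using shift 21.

snqvgxxhtnoysd

x(23): 23+21=44≡18 → s
s(18): 18+21=39≡13 → n
v(21): 21+21=42≡16 → q
a(0): 0+21=21 → v
l(11): 11+21=32≡6 → g
c(2): 2+21=23 → x
c(2): 2+21=23 → x
m(12): 12+21=33≡7 → h
y(24): 24+21=45≡19 → t
s(18): 18+21=39≡13 → n
t(19): 19+21=40≡14 → o
d(3): 3+21=24 → y
x(23): 23+21=44≡18 → s
i(8): 8+21=29≡3 → d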